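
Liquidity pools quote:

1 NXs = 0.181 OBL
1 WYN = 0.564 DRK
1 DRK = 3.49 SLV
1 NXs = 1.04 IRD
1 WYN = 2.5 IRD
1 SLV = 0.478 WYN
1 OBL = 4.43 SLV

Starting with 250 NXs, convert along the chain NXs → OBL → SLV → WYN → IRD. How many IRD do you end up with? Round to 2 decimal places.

239.55

250 NXs × 0.181 = 45.25 OBL
45.25 OBL × 4.43 = 200.4575 SLV
200.4575 SLV × 0.478 = 95.818685 WYN
95.818685 WYN × 2.5 = 239.5467125 IRD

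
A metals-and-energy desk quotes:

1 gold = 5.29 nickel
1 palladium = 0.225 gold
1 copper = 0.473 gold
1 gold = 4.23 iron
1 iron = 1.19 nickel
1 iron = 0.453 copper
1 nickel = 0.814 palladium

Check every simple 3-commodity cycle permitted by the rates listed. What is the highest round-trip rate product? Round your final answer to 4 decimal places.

0.9689

nickel→palladium→gold→nickel: 0.814 × 0.225 × 5.29 = 0.96886
iron→copper→gold→iron: 0.453 × 0.473 × 4.23 = 0.90636
Maximum is nickel→palladium→gold→nickel at 0.9689; no arbitrage — every cycle loses value.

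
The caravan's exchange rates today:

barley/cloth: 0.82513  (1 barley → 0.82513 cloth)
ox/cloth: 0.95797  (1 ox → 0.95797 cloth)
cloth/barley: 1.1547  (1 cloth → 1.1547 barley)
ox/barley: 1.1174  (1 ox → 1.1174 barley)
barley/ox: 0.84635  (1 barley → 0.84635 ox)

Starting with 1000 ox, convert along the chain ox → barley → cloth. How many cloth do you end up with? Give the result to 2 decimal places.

922.00

1000 ox × 1.1174 = 1117.4 barley
1117.4 barley × 0.82513 = 922.000262 cloth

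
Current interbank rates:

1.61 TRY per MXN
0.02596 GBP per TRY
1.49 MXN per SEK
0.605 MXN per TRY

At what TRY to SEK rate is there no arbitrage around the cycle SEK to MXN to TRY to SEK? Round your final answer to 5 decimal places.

0.41686

Known legs of the cycle: 1.49 × 1.61 = 2.3989
For no arbitrage the full-cycle product must be 1, so the missing rate is 1 / 2.3989 ≈ 0.4168577.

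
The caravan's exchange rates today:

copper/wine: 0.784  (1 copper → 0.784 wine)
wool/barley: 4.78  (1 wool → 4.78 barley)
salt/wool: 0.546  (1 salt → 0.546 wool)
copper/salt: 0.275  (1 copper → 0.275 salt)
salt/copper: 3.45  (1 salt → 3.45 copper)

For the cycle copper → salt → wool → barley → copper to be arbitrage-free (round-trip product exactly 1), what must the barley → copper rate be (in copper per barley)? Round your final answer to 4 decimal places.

1.3933

Known legs of the cycle: 0.275 × 0.546 × 4.78 = 0.717717
For no arbitrage the full-cycle product must be 1, so the missing rate is 1 / 0.717717 ≈ 1.393307.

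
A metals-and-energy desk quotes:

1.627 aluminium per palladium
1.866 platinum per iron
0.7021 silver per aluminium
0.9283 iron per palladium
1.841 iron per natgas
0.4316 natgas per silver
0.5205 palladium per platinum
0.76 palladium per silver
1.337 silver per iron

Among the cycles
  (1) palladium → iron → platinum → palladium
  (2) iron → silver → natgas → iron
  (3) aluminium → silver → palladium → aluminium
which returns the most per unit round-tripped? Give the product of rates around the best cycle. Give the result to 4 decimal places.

(1) 0.9283 × 1.866 × 0.5205 = 0.90161
(2) 1.337 × 0.4316 × 1.841 = 1.06235
(3) 0.7021 × 0.76 × 1.627 = 0.86816
Highest is cycle (2) at 1.0623 (>1, arbitrage).

1.0623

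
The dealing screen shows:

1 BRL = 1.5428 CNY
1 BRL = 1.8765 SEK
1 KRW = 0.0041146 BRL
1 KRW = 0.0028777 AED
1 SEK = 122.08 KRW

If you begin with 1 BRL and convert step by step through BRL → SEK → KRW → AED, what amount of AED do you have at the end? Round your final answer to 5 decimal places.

0.65923

1 BRL × 1.8765 = 1.8765 SEK
1.8765 SEK × 122.08 = 229.08312 KRW
229.08312 KRW × 0.0028777 = 0.659232494424 AED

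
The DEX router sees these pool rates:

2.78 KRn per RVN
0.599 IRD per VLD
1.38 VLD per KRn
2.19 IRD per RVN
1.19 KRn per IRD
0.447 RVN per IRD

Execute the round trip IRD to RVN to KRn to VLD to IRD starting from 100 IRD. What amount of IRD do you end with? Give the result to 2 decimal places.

100 IRD × 0.447 = 44.7 RVN
44.7 RVN × 2.78 = 124.266 KRn
124.266 KRn × 1.38 = 171.48708 VLD
171.48708 VLD × 0.599 = 102.72076092 IRD

102.72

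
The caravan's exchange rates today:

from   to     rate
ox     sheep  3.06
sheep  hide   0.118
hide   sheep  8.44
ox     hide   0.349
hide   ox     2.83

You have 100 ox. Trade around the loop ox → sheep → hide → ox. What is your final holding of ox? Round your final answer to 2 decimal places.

102.19

100 ox × 3.06 = 306 sheep
306 sheep × 0.118 = 36.108 hide
36.108 hide × 2.83 = 102.18564 ox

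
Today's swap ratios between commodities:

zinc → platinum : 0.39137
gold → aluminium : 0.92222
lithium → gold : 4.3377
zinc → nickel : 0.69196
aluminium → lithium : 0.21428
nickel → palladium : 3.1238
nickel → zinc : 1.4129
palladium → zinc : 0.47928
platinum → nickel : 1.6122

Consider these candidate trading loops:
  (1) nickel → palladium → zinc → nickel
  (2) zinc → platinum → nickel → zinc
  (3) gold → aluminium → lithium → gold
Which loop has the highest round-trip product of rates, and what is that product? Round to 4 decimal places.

(1) 3.1238 × 0.47928 × 0.69196 = 1.03599
(2) 0.39137 × 1.6122 × 1.4129 = 0.89149
(3) 0.92222 × 0.21428 × 4.3377 = 0.85719
Highest is cycle (1) at 1.0360 (>1, arbitrage).

1.0360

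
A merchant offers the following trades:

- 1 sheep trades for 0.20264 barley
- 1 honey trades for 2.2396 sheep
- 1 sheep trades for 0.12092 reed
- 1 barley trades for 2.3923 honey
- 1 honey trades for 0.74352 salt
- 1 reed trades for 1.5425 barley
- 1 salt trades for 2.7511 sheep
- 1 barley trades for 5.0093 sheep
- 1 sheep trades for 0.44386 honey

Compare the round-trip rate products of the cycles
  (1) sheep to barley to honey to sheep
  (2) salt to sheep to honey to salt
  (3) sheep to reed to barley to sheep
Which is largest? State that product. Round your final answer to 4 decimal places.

1.0857

(1) 0.20264 × 2.3923 × 2.2396 = 1.08570
(2) 2.7511 × 0.44386 × 0.74352 = 0.90791
(3) 0.12092 × 1.5425 × 5.0093 = 0.93433
Highest is cycle (1) at 1.0857 (>1, arbitrage).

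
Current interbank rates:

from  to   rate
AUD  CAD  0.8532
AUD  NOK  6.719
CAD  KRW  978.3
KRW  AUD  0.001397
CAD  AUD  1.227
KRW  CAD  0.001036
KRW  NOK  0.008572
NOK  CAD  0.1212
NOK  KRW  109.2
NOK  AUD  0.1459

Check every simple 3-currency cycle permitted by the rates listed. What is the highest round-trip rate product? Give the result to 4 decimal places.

1.1661

AUD→CAD→KRW→AUD: 0.8532 × 978.3 × 0.001397 = 1.16606
AUD→NOK→KRW→AUD: 6.719 × 109.2 × 0.001397 = 1.02500
CAD→KRW→NOK→CAD: 978.3 × 0.008572 × 0.1212 = 1.01638
AUD→NOK→CAD→AUD: 6.719 × 0.1212 × 1.227 = 0.99920
Maximum is AUD→CAD→KRW→AUD at 1.1661; arbitrage exists.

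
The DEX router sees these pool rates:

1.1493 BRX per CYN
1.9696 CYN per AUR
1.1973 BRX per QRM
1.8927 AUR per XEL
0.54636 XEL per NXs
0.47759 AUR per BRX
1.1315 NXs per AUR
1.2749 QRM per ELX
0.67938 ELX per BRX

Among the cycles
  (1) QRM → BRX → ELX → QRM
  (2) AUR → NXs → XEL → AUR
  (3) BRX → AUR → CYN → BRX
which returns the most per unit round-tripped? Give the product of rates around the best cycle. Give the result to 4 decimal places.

(1) 1.1973 × 0.67938 × 1.2749 = 1.03703
(2) 1.1315 × 0.54636 × 1.8927 = 1.17008
(3) 0.47759 × 1.9696 × 1.1493 = 1.08110
Highest is cycle (2) at 1.1701 (>1, arbitrage).

1.1701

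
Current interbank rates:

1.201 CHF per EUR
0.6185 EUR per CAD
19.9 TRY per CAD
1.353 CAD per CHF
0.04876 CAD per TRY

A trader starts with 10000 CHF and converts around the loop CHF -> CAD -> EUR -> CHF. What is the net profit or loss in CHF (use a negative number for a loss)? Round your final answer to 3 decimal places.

10000 CHF × 1.353 = 13530 CAD
13530 CAD × 0.6185 = 8368.305 EUR
8368.305 EUR × 1.201 = 10050.334305 CHF
Net change: 10050.334305 − 10000 = 50.334305 CHF

50.334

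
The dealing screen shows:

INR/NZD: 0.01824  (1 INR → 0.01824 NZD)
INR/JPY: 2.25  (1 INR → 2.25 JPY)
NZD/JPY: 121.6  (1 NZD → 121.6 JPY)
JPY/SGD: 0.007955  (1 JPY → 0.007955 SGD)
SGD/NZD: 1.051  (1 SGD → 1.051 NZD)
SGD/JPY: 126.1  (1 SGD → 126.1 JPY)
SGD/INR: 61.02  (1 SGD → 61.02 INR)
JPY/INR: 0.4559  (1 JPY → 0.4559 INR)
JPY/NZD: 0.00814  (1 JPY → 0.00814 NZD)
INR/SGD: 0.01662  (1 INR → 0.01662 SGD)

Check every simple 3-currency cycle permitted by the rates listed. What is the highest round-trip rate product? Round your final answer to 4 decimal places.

1.0922

JPY→SGD→INR→JPY: 0.007955 × 61.02 × 2.25 = 1.09218
NZD→JPY→SGD→NZD: 121.6 × 0.007955 × 1.051 = 1.01666
NZD→JPY→INR→NZD: 121.6 × 0.4559 × 0.01824 = 1.01118
JPY→INR→SGD→JPY: 0.4559 × 0.01662 × 126.1 = 0.95547
Maximum is JPY→SGD→INR→JPY at 1.0922; arbitrage exists.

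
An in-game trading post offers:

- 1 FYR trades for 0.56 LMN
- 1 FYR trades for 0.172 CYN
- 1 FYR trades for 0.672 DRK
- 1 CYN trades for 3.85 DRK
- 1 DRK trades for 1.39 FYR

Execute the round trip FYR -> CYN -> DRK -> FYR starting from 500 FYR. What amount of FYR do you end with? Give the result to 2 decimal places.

460.23

500 FYR × 0.172 = 86 CYN
86 CYN × 3.85 = 331.1 DRK
331.1 DRK × 1.39 = 460.229 FYR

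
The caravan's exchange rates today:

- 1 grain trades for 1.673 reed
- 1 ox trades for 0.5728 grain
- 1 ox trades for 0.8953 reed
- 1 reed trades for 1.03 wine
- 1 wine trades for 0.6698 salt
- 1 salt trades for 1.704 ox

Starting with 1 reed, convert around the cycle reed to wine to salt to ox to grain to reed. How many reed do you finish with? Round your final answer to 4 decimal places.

1.1266

1 reed × 1.03 = 1.03 wine
1.03 wine × 0.6698 = 0.689894 salt
0.689894 salt × 1.704 = 1.175579376 ox
1.175579376 ox × 0.5728 = 0.6733718665728 grain
0.6733718665728 grain × 1.673 = 1.1265511327762944 reed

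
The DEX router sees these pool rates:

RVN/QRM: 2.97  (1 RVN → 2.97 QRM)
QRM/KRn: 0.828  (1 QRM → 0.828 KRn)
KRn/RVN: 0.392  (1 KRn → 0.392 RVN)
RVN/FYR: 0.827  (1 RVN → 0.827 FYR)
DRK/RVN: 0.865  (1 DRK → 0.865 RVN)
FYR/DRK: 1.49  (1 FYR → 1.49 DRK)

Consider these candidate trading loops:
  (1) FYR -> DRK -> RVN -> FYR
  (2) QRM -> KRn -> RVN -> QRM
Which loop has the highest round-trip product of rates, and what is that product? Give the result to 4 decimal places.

(1) 1.49 × 0.865 × 0.827 = 1.06588
(2) 0.828 × 0.392 × 2.97 = 0.96399
Highest is cycle (1) at 1.0659 (>1, arbitrage).

1.0659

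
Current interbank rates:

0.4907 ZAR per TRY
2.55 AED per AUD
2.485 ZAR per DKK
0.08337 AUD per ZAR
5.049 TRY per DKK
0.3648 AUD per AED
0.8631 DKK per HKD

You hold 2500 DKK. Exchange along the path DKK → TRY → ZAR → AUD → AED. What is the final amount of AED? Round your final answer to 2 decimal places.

2500 DKK × 5.049 = 12622.5 TRY
12622.5 TRY × 0.4907 = 6193.86075 ZAR
6193.86075 ZAR × 0.08337 = 516.3821707275 AUD
516.3821707275 AUD × 2.55 = 1316.774535355125 AED

1316.77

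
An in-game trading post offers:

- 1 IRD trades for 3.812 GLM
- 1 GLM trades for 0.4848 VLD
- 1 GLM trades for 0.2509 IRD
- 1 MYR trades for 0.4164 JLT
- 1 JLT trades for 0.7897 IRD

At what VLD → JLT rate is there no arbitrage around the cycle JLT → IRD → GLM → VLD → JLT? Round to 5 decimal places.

0.68521

Known legs of the cycle: 0.7897 × 3.812 × 0.4848 = 1.45941108672
For no arbitrage the full-cycle product must be 1, so the missing rate is 1 / 1.45941108672 ≈ 0.6852079.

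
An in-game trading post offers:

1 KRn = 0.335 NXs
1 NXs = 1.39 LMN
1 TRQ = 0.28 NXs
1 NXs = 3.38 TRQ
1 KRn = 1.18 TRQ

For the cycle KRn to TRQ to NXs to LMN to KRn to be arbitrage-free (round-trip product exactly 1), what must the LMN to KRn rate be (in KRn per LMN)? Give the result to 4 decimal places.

Known legs of the cycle: 1.18 × 0.28 × 1.39 = 0.459256
For no arbitrage the full-cycle product must be 1, so the missing rate is 1 / 0.459256 ≈ 2.177435.

2.1774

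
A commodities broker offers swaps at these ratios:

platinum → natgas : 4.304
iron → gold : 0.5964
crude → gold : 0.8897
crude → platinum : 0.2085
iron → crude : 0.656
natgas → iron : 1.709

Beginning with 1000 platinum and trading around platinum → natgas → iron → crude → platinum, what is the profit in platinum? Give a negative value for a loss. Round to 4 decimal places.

6.0608

1000 platinum × 4.304 = 4304 natgas
4304 natgas × 1.709 = 7355.536 iron
7355.536 iron × 0.656 = 4825.231616 crude
4825.231616 crude × 0.2085 = 1006.060791936 platinum
Net change: 1006.060791936 − 1000 = 6.060791936 platinum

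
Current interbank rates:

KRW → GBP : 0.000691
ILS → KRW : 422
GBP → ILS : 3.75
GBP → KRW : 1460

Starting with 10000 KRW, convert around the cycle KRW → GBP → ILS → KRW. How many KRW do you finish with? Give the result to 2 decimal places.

10000 KRW × 0.000691 = 6.91 GBP
6.91 GBP × 3.75 = 25.9125 ILS
25.9125 ILS × 422 = 10935.075 KRW

10935.08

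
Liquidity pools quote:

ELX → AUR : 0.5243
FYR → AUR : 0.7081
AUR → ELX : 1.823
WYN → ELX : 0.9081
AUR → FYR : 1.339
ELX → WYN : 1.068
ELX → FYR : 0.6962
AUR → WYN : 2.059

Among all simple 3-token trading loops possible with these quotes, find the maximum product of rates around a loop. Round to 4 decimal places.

0.9803

AUR→WYN→ELX→AUR: 2.059 × 0.9081 × 0.5243 = 0.98032
FYR→AUR→ELX→FYR: 0.7081 × 1.823 × 0.6962 = 0.89870
Maximum is AUR→WYN→ELX→AUR at 0.9803; no arbitrage — every cycle loses value.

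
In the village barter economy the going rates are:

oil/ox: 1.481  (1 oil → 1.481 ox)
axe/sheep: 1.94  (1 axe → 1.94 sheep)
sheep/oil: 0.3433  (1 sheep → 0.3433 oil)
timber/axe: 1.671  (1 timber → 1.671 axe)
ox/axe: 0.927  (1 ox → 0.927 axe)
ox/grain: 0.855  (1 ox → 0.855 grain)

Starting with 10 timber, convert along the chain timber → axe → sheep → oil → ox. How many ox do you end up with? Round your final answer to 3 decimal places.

16.482

10 timber × 1.671 = 16.71 axe
16.71 axe × 1.94 = 32.4174 sheep
32.4174 sheep × 0.3433 = 11.12889342 oil
11.12889342 oil × 1.481 = 16.48189115502 ox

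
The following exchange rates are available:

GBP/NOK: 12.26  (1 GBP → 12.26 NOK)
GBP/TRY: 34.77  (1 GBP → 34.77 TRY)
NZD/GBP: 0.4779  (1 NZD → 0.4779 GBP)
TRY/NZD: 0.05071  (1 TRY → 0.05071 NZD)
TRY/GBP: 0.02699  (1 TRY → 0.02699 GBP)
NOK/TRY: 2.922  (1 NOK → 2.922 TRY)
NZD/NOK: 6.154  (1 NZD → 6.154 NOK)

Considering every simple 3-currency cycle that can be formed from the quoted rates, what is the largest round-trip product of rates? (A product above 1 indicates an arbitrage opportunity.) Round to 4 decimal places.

0.9669

TRY→GBP→NOK→TRY: 0.02699 × 12.26 × 2.922 = 0.96688
TRY→NZD→NOK→TRY: 0.05071 × 6.154 × 2.922 = 0.91187
TRY→NZD→GBP→TRY: 0.05071 × 0.4779 × 34.77 = 0.84263
Maximum is TRY→GBP→NOK→TRY at 0.9669; no arbitrage — every cycle loses value.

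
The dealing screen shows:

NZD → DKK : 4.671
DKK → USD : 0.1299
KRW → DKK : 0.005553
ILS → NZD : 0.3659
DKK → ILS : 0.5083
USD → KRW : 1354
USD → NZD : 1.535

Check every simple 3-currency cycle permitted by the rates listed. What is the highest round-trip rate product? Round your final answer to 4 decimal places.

0.9767

KRW→DKK→USD→KRW: 0.005553 × 0.1299 × 1354 = 0.97669
NZD→DKK→USD→NZD: 4.671 × 0.1299 × 1.535 = 0.93138
NZD→DKK→ILS→NZD: 4.671 × 0.5083 × 0.3659 = 0.86875
Maximum is KRW→DKK→USD→KRW at 0.9767; no arbitrage — every cycle loses value.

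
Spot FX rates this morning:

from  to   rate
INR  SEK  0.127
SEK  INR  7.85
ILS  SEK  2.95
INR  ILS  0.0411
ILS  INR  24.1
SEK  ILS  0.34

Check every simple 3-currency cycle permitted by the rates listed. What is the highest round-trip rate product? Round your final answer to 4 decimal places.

1.0406

INR→SEK→ILS→INR: 0.127 × 0.34 × 24.1 = 1.04064
INR→ILS→SEK→INR: 0.0411 × 2.95 × 7.85 = 0.95177
Maximum is INR→SEK→ILS→INR at 1.0406; arbitrage exists.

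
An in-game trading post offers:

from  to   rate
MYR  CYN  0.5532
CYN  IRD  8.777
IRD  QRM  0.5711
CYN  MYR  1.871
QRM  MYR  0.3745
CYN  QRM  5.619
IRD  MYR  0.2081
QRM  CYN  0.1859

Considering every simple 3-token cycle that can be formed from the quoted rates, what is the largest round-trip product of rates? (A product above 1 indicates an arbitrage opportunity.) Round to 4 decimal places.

MYR→CYN→QRM→MYR: 0.5532 × 5.619 × 0.3745 = 1.16411
IRD→MYR→CYN→IRD: 0.2081 × 0.5532 × 8.777 = 1.01042
IRD→QRM→CYN→IRD: 0.5711 × 0.1859 × 8.777 = 0.93183
Maximum is MYR→CYN→QRM→MYR at 1.1641; arbitrage exists.

1.1641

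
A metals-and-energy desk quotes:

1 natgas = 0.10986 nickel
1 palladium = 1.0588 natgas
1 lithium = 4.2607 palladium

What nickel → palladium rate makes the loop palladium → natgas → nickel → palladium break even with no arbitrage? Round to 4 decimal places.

Known legs of the cycle: 1.0588 × 0.10986 = 0.116319768
For no arbitrage the full-cycle product must be 1, so the missing rate is 1 / 0.116319768 ≈ 8.596991.

8.5970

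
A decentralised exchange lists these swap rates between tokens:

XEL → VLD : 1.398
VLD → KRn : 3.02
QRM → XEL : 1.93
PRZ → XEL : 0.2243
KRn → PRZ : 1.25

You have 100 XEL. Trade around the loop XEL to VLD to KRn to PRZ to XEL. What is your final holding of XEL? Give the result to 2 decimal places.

118.37

100 XEL × 1.398 = 139.8 VLD
139.8 VLD × 3.02 = 422.196 KRn
422.196 KRn × 1.25 = 527.745 PRZ
527.745 PRZ × 0.2243 = 118.3732035 XEL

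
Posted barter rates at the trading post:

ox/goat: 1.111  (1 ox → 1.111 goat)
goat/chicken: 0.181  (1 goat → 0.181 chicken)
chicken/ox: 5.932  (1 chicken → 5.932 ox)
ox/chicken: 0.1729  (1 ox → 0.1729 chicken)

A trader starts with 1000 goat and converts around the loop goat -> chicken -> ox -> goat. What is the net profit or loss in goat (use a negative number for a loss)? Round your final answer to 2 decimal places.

1000 goat × 0.181 = 181 chicken
181 chicken × 5.932 = 1073.692 ox
1073.692 ox × 1.111 = 1192.871812 goat
Net change: 1192.871812 − 1000 = 192.871812 goat

192.87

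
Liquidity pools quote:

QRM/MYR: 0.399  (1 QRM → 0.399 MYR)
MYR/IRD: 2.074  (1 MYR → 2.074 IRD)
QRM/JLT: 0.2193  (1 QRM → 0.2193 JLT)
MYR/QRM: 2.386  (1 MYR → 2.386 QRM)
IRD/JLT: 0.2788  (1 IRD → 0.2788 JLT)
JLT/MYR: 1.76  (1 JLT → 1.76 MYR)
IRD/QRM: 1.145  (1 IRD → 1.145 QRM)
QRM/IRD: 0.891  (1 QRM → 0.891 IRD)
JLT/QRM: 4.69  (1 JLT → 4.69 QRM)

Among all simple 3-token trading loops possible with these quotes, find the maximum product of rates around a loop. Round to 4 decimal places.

QRM→IRD→JLT→QRM: 0.891 × 0.2788 × 4.69 = 1.16505
MYR→IRD→JLT→MYR: 2.074 × 0.2788 × 1.76 = 1.01769
QRM→MYR→IRD→QRM: 0.399 × 2.074 × 1.145 = 0.94752
QRM→JLT→MYR→QRM: 0.2193 × 1.76 × 2.386 = 0.92092
Maximum is QRM→IRD→JLT→QRM at 1.1650; arbitrage exists.

1.1650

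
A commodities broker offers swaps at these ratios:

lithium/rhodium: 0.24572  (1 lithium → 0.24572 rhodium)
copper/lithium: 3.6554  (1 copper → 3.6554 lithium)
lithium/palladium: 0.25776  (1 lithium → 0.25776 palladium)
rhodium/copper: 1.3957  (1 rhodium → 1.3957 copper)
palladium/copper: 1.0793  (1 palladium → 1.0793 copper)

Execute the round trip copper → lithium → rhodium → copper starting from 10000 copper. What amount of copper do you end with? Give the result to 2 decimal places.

10000 copper × 3.6554 = 36554 lithium
36554 lithium × 0.24572 = 8982.04888 rhodium
8982.04888 rhodium × 1.3957 = 12536.245621816 copper

12536.25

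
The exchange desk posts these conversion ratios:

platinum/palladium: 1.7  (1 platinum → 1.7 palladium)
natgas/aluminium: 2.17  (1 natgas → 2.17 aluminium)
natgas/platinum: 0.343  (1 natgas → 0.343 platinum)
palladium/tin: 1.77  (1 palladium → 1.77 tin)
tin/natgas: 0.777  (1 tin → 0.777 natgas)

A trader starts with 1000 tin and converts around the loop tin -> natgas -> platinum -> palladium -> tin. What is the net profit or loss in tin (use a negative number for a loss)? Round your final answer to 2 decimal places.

-198.07

1000 tin × 0.777 = 777 natgas
777 natgas × 0.343 = 266.511 platinum
266.511 platinum × 1.7 = 453.0687 palladium
453.0687 palladium × 1.77 = 801.931599 tin
Net change: 801.931599 − 1000 = -198.068401 tin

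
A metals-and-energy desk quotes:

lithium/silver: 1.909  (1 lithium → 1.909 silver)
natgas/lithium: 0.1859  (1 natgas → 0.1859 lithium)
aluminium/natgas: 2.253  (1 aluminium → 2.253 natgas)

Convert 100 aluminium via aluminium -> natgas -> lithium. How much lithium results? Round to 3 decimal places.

41.883

100 aluminium × 2.253 = 225.3 natgas
225.3 natgas × 0.1859 = 41.88327 lithium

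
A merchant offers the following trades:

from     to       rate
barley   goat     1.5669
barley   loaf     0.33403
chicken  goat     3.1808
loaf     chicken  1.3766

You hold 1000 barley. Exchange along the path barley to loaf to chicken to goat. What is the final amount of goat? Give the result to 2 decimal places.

1000 barley × 0.33403 = 334.03 loaf
334.03 loaf × 1.3766 = 459.825698 chicken
459.825698 chicken × 3.1808 = 1462.6135801984 goat

1462.61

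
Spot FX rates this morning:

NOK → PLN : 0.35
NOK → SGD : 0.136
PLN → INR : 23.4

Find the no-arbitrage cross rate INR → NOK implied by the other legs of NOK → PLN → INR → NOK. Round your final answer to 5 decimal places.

0.12210

Known legs of the cycle: 0.35 × 23.4 = 8.19
For no arbitrage the full-cycle product must be 1, so the missing rate is 1 / 8.19 ≈ 0.1221001.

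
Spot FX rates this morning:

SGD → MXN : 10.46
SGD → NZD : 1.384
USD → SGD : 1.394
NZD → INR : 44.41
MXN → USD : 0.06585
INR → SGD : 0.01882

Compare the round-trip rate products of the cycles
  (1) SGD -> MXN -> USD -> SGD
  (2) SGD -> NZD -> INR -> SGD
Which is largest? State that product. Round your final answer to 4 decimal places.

1.1567

(1) 10.46 × 0.06585 × 1.394 = 0.96017
(2) 1.384 × 44.41 × 0.01882 = 1.15674
Highest is cycle (2) at 1.1567 (>1, arbitrage).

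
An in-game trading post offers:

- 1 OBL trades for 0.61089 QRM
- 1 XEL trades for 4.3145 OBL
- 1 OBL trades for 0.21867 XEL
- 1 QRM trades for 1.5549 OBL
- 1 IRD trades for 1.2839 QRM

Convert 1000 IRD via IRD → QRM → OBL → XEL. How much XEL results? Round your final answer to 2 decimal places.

436.54

1000 IRD × 1.2839 = 1283.9 QRM
1283.9 QRM × 1.5549 = 1996.33611 OBL
1996.33611 OBL × 0.21867 = 436.5388171737 XEL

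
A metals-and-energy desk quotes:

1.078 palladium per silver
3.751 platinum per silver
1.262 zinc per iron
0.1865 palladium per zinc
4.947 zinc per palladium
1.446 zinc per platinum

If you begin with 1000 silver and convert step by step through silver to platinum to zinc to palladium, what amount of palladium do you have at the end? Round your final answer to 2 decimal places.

1011.57

1000 silver × 3.751 = 3751 platinum
3751 platinum × 1.446 = 5423.946 zinc
5423.946 zinc × 0.1865 = 1011.565929 palladium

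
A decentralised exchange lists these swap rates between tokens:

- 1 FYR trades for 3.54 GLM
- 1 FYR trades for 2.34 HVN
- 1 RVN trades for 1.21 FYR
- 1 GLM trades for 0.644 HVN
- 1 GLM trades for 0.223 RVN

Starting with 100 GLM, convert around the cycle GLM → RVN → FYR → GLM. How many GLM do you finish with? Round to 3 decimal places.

100 GLM × 0.223 = 22.3 RVN
22.3 RVN × 1.21 = 26.983 FYR
26.983 FYR × 3.54 = 95.51982 GLM

95.520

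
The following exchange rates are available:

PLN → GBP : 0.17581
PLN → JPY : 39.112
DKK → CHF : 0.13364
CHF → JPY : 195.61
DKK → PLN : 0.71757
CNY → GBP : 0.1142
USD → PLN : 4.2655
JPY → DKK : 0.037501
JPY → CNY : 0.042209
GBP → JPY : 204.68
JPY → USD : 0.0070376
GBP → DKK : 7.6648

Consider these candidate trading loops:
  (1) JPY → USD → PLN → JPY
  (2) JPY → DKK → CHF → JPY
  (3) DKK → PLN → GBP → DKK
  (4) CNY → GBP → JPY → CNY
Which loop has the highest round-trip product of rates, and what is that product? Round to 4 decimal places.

(1) 0.0070376 × 4.2655 × 39.112 = 1.17410
(2) 0.037501 × 0.13364 × 195.61 = 0.98033
(3) 0.71757 × 0.17581 × 7.6648 = 0.96696
(4) 0.1142 × 204.68 × 0.042209 = 0.98661
Highest is cycle (1) at 1.1741 (>1, arbitrage).

1.1741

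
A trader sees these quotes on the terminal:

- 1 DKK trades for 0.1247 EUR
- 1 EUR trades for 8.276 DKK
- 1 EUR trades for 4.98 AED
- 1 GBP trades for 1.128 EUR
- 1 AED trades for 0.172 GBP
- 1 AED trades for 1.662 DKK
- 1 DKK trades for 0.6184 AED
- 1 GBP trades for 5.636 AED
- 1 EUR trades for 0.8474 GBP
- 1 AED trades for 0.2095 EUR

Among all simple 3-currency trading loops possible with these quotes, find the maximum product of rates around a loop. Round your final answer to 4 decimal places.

1.0722

DKK→AED→EUR→DKK: 0.6184 × 0.2095 × 8.276 = 1.07220
DKK→EUR→AED→DKK: 0.1247 × 4.98 × 1.662 = 1.03211
GBP→AED→EUR→GBP: 5.636 × 0.2095 × 0.8474 = 1.00056
GBP→EUR→AED→GBP: 1.128 × 4.98 × 0.172 = 0.96620
Maximum is DKK→AED→EUR→DKK at 1.0722; arbitrage exists.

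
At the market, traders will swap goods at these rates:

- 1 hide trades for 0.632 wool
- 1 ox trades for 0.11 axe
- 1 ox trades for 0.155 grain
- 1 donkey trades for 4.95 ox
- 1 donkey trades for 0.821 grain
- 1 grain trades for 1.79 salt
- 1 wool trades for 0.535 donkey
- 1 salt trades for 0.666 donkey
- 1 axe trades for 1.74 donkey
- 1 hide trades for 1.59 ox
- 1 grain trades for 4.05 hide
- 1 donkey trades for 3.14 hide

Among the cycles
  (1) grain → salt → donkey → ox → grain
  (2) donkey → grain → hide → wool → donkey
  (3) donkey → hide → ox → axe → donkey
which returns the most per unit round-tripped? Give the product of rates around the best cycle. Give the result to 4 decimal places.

1.1243

(1) 1.79 × 0.666 × 4.95 × 0.155 = 0.91467
(2) 0.821 × 4.05 × 0.632 × 0.535 = 1.12427
(3) 3.14 × 1.59 × 0.11 × 1.74 = 0.95558
Highest is cycle (2) at 1.1243 (>1, arbitrage).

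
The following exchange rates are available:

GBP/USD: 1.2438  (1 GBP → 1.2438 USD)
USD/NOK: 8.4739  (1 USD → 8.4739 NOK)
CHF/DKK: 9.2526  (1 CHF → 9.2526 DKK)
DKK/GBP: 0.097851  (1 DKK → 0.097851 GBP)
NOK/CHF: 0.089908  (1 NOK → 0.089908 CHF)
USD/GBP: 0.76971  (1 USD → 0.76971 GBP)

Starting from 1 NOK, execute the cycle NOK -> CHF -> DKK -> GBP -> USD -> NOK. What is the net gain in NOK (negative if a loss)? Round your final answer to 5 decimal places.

-0.14205

1 NOK × 0.089908 = 0.089908 CHF
0.089908 CHF × 9.2526 = 0.8318827608 DKK
0.8318827608 DKK × 0.097851 = 0.0814005600270408 GBP
0.0814005600270408 GBP × 1.2438 = 0.10124601656163334704 USD
0.10124601656163334704 USD × 8.4739 = 0.857948619741624819482256 NOK
Net change: 0.857948619741624819482256 − 1 = -0.142051380258375180517744 NOK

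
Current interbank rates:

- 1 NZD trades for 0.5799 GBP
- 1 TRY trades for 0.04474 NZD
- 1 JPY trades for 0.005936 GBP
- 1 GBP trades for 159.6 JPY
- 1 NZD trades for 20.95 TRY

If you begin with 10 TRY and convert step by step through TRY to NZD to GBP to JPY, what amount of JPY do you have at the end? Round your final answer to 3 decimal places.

41.408

10 TRY × 0.04474 = 0.4474 NZD
0.4474 NZD × 0.5799 = 0.25944726 GBP
0.25944726 GBP × 159.6 = 41.407782696 JPY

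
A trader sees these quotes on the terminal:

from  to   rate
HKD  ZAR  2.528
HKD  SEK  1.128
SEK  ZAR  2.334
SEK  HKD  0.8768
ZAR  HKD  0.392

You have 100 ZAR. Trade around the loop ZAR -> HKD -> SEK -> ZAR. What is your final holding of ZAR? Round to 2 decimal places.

103.20

100 ZAR × 0.392 = 39.2 HKD
39.2 HKD × 1.128 = 44.2176 SEK
44.2176 SEK × 2.334 = 103.2038784 ZAR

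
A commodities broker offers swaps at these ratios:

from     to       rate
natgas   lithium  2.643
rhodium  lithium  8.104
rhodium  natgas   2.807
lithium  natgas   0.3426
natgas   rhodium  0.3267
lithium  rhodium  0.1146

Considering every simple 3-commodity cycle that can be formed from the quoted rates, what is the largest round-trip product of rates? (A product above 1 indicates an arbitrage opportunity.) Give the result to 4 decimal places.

rhodium→lithium→natgas→rhodium: 8.104 × 0.3426 × 0.3267 = 0.90706
rhodium→natgas→lithium→rhodium: 2.807 × 2.643 × 0.1146 = 0.85021
Maximum is rhodium→lithium→natgas→rhodium at 0.9071; no arbitrage — every cycle loses value.

0.9071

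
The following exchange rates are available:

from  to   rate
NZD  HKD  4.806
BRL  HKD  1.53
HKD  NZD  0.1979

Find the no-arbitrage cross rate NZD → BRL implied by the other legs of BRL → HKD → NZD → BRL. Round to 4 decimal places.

Known legs of the cycle: 1.53 × 0.1979 = 0.302787
For no arbitrage the full-cycle product must be 1, so the missing rate is 1 / 0.302787 ≈ 3.302652.

3.3027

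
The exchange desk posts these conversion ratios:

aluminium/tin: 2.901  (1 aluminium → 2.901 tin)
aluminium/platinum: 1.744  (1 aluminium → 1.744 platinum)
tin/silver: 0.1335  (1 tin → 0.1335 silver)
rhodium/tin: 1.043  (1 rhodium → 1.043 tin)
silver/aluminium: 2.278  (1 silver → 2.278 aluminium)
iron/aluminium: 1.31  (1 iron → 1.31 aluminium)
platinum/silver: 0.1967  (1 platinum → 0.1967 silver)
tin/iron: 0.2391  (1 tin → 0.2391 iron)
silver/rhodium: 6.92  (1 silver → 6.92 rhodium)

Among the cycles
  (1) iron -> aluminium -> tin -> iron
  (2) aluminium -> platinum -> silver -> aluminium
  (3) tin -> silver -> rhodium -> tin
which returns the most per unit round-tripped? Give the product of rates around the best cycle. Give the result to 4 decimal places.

0.9635

(1) 1.31 × 2.901 × 0.2391 = 0.90865
(2) 1.744 × 0.1967 × 2.278 = 0.78146
(3) 0.1335 × 6.92 × 1.043 = 0.96354
Highest is cycle (3) at 0.9635 (≤1, no arbitrage).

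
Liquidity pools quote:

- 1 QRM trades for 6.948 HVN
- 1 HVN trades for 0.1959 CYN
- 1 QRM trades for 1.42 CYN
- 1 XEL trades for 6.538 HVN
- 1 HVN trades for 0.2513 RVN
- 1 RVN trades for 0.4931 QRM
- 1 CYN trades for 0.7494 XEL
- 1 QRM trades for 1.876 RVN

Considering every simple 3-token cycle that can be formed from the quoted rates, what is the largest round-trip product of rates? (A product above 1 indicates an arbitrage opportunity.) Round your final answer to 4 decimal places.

XEL→HVN→CYN→XEL: 6.538 × 0.1959 × 0.7494 = 0.95983
HVN→RVN→QRM→HVN: 0.2513 × 0.4931 × 6.948 = 0.86097
Maximum is XEL→HVN→CYN→XEL at 0.9598; no arbitrage — every cycle loses value.

0.9598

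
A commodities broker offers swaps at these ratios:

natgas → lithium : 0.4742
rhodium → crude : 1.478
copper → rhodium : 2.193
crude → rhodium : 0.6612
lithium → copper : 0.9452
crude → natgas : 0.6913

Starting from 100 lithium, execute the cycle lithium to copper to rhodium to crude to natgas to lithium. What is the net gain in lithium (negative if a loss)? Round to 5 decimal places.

100 lithium × 0.9452 = 94.52 copper
94.52 copper × 2.193 = 207.28236 rhodium
207.28236 rhodium × 1.478 = 306.36332808 crude
306.36332808 crude × 0.6913 = 211.788968701704 natgas
211.788968701704 natgas × 0.4742 = 100.4303289583480368 lithium
Net change: 100.4303289583480368 − 100 = 0.4303289583480368 lithium

0.43033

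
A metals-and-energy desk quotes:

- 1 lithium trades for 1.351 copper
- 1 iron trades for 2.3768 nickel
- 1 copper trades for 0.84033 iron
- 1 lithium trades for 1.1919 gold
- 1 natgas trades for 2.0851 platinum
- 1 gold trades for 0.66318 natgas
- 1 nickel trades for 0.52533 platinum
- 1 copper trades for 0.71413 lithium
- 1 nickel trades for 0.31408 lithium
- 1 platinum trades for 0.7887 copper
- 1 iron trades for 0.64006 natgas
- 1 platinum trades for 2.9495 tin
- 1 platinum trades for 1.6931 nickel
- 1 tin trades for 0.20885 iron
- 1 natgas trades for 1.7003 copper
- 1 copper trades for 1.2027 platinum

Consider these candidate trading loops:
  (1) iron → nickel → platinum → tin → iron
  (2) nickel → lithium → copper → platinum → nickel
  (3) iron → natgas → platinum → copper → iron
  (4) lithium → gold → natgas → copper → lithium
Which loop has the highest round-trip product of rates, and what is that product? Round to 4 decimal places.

(1) 2.3768 × 0.52533 × 2.9495 × 0.20885 = 0.76914
(2) 0.31408 × 1.351 × 1.2027 × 1.6931 = 0.86404
(3) 0.64006 × 2.0851 × 0.7887 × 0.84033 = 0.88452
(4) 1.1919 × 0.66318 × 1.7003 × 0.71413 = 0.95979
Highest is cycle (4) at 0.9598 (≤1, no arbitrage).

0.9598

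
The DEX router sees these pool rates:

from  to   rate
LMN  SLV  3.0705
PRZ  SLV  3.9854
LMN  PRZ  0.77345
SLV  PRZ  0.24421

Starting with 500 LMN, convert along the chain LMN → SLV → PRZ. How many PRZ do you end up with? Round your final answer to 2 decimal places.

374.92

500 LMN × 3.0705 = 1535.25 SLV
1535.25 SLV × 0.24421 = 374.9234025 PRZ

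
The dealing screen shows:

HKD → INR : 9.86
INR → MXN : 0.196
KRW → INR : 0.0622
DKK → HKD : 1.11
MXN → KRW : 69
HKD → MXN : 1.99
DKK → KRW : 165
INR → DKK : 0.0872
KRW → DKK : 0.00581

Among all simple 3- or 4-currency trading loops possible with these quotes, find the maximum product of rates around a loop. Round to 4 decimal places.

INR→DKK→HKD→INR: 0.0872 × 1.11 × 9.86 = 0.95437
KRW→INR→DKK→KRW: 0.0622 × 0.0872 × 165 = 0.89493
KRW→DKK→HKD→MXN→KRW: 0.00581 × 1.11 × 1.99 × 69 = 0.88553
KRW→INR→MXN→KRW: 0.0622 × 0.196 × 69 = 0.84119
Maximum is INR→DKK→HKD→INR at 0.9544; no arbitrage — every cycle loses value.

0.9544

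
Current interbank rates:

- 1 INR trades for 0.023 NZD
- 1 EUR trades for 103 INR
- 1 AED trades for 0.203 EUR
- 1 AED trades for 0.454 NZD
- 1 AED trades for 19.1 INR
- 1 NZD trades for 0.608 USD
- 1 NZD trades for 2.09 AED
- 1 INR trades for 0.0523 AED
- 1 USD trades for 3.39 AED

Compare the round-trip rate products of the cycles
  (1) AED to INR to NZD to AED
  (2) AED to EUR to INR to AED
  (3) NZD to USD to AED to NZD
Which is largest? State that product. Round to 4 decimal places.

1.0935

(1) 19.1 × 0.023 × 2.09 = 0.91814
(2) 0.203 × 103 × 0.0523 = 1.09354
(3) 0.608 × 3.39 × 0.454 = 0.93575
Highest is cycle (2) at 1.0935 (>1, arbitrage).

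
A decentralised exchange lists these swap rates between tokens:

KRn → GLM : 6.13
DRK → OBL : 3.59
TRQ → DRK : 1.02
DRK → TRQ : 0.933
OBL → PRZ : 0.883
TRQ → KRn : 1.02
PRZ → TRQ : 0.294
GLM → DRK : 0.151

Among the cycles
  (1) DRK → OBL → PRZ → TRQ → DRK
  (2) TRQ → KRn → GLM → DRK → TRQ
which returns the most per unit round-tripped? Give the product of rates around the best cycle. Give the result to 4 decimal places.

0.9506

(1) 3.59 × 0.883 × 0.294 × 1.02 = 0.95061
(2) 1.02 × 6.13 × 0.151 × 0.933 = 0.88089
Highest is cycle (1) at 0.9506 (≤1, no arbitrage).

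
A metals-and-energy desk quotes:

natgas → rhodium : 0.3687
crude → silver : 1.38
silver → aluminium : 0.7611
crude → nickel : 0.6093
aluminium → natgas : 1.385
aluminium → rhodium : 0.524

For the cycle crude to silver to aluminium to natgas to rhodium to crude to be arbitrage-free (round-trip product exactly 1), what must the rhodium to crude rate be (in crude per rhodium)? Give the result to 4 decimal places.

Known legs of the cycle: 1.38 × 0.7611 × 1.385 × 0.3687 = 0.536344361541
For no arbitrage the full-cycle product must be 1, so the missing rate is 1 / 0.536344361541 ≈ 1.864474.

1.8645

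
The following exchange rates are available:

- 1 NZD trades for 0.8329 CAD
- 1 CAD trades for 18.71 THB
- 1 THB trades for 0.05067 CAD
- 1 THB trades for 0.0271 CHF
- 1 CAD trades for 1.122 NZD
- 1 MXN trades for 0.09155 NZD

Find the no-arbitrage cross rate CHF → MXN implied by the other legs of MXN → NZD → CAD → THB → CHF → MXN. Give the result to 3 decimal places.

25.865

Known legs of the cycle: 0.09155 × 0.8329 × 18.71 × 0.0271 = 0.038662887796795
For no arbitrage the full-cycle product must be 1, so the missing rate is 1 / 0.038662887796795 ≈ 25.86460.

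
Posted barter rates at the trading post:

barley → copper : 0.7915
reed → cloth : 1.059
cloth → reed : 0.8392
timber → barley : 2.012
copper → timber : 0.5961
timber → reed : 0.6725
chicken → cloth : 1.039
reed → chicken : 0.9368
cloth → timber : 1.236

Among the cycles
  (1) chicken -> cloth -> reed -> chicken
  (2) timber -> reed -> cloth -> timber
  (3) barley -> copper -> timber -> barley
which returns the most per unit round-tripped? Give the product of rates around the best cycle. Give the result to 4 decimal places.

0.9493

(1) 1.039 × 0.8392 × 0.9368 = 0.81682
(2) 0.6725 × 1.059 × 1.236 = 0.88025
(3) 0.7915 × 0.5961 × 2.012 = 0.94929
Highest is cycle (3) at 0.9493 (≤1, no arbitrage).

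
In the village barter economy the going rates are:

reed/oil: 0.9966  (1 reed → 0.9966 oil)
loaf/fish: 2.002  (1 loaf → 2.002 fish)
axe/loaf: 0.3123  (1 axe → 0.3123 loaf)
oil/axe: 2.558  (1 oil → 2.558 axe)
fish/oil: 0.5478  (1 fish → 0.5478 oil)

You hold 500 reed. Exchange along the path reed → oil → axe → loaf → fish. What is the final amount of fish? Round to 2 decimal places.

796.94

500 reed × 0.9966 = 498.3 oil
498.3 oil × 2.558 = 1274.6514 axe
1274.6514 axe × 0.3123 = 398.07363222 loaf
398.07363222 loaf × 2.002 = 796.94341170444 fish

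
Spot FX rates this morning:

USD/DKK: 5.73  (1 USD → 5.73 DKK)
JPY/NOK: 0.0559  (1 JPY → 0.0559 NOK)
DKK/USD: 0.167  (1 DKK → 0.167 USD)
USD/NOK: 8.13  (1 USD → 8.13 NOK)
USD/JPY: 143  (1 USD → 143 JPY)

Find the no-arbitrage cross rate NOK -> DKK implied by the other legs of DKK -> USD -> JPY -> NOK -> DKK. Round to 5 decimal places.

0.74909

Known legs of the cycle: 0.167 × 143 × 0.0559 = 1.3349479
For no arbitrage the full-cycle product must be 1, so the missing rate is 1 / 1.3349479 ≈ 0.7490929.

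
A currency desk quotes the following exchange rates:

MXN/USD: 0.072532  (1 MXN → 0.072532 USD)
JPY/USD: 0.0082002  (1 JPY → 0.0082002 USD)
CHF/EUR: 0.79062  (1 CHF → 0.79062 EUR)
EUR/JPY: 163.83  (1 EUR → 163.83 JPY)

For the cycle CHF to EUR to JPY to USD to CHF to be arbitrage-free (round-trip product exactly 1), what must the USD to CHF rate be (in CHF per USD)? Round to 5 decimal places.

Known legs of the cycle: 0.79062 × 163.83 × 0.0082002 = 1.06214955717492
For no arbitrage the full-cycle product must be 1, so the missing rate is 1 / 1.06214955717492 ≈ 0.9414870.

0.94149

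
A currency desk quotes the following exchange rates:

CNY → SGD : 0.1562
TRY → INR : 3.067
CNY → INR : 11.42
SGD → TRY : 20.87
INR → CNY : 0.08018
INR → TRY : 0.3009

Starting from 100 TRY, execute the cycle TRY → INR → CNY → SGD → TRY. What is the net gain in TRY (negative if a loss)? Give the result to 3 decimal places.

-19.835

100 TRY × 3.067 = 306.7 INR
306.7 INR × 0.08018 = 24.591206 CNY
24.591206 CNY × 0.1562 = 3.8411463772 SGD
3.8411463772 SGD × 20.87 = 80.164724892164 TRY
Net change: 80.164724892164 − 100 = -19.835275107836 TRY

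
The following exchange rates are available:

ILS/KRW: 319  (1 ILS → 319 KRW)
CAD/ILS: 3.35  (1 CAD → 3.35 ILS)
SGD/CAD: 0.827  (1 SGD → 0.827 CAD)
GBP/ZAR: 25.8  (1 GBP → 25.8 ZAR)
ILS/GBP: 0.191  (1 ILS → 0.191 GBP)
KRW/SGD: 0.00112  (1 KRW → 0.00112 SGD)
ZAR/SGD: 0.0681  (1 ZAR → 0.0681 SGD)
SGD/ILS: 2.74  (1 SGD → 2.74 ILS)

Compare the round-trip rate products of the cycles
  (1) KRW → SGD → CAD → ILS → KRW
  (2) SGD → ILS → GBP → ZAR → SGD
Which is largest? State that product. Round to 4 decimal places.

0.9898

(1) 0.00112 × 0.827 × 3.35 × 319 = 0.98983
(2) 2.74 × 0.191 × 25.8 × 0.0681 = 0.91950
Highest is cycle (1) at 0.9898 (≤1, no arbitrage).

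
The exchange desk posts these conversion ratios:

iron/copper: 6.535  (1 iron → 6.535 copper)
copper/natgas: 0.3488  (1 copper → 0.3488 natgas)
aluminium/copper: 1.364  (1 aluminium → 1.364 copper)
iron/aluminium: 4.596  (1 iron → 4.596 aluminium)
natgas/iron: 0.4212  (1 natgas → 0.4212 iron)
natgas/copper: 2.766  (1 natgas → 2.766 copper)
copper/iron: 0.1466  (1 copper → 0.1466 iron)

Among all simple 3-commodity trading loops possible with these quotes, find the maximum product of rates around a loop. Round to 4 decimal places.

0.9601

natgas→iron→copper→natgas: 0.4212 × 6.535 × 0.3488 = 0.96009
aluminium→copper→iron→aluminium: 1.364 × 0.1466 × 4.596 = 0.91903
Maximum is natgas→iron→copper→natgas at 0.9601; no arbitrage — every cycle loses value.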